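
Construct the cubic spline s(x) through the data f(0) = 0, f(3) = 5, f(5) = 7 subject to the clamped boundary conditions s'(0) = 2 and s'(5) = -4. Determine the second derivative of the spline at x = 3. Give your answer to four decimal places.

1.6000

With m_i denoting the second derivative at x_i, h_i = 3, 2, and Δ_i = (y_(i+1) − y_i)/h_i = 5/3, 1:
  3·m_0 + 10·m_1 + 2·m_2 = 6(Δ_1 - Δ_0) = -4
Clamped end conditions give two more equations: 2h_0·m_0 + h_0·m_1 = 6(Δ_0 - s'(0)) = -2 and h_1·m_1 + 2h_1·m_2 = 6(s'(5) - Δ_1) = -30.
Solving: m_0 = -17/15, m_1 = 8/5, m_2 = -83/10.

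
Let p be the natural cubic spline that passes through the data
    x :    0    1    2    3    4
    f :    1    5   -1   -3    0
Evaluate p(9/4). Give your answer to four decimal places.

-2.1973

Put σ_i = p'' at the i-th knot. Here h = (1, 1, 1, 1) and Δ = (4, -6, -2, 3), so the interior equations h_(i-1)·σ_(i-1) + 2(h_(i-1)+h_i)·σ_i + h_i·σ_(i+1) = 6(Δ_i − Δ_(i-1)) read
  1·σ_0 + 4·σ_1 + 1·σ_2 = 6(Δ_1 - Δ_0) = -60
  1·σ_1 + 4·σ_2 + 1·σ_3 = 6(Δ_2 - Δ_1) = 24
  1·σ_2 + 4·σ_3 + 1·σ_4 = 6(Δ_3 - Δ_2) = 30
Natural end conditions: σ_0 = σ_4 = 0.
Solving: σ_0 = 0, σ_1 = -69/4, σ_2 = 9, σ_3 = 21/4, σ_4 = 0.
On [2, 3], p(x) = -1 - 47/8·(x - 2) + 9/2·(x - 2)² - 5/8·(x - 2)³.
With (x - 2) = 1/4: p(9/4) = -1125/512.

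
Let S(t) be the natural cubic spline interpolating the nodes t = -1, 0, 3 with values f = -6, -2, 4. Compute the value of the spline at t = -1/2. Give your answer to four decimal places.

Put M_i = S'' at the i-th knot. Here h = (1, 3) and Δ = (4, 2), so the interior equations h_(i-1)·M_(i-1) + 2(h_(i-1)+h_i)·M_i + h_i·M_(i+1) = 6(Δ_i − Δ_(i-1)) read
  1·M_0 + 8·M_1 + 3·M_2 = 6(Δ_1 - Δ_0) = -12
Natural end conditions: M_0 = M_2 = 0.
Solving the tridiagonal system: M_0 = 0, M_1 = -3/2, M_2 = 0.
On [-1, 0], S(t) = -6 + 17/4·(t + 1) + 0·(t + 1)² - 1/4·(t + 1)³.
With (t + 1) = 1/2: S(-1/2) = -125/32.

-3.9063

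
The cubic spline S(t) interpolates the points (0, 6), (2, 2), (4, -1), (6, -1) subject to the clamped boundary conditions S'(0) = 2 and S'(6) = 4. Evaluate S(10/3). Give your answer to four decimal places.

With M_i denoting the second derivative at x_i, h_i = 2, 2, 2, and Δ_i = (y_(i+1) − y_i)/h_i = -2, -3/2, 0:
  2·M_0 + 8·M_1 + 2·M_2 = 6(Δ_1 - Δ_0) = 3
  2·M_1 + 8·M_2 + 2·M_3 = 6(Δ_2 - Δ_1) = 9
Clamped end conditions give two more equations: 2h_0·M_0 + h_0·M_1 = 6(Δ_0 - S'(0)) = -24 and h_2·M_2 + 2h_2·M_3 = 6(S'(6) - Δ_2) = 24.
Forward elimination and back-substitution give M_0 = -217/30, M_1 = 37/15, M_2 = -17/15, M_3 = 197/30.
On [2, 4], S(t) = 2 - 83/30·(t - 2) + 37/30·(t - 2)² - 3/10·(t - 2)³.
With (t - 2) = 4/3: S(10/3) = -28/135.

-0.2074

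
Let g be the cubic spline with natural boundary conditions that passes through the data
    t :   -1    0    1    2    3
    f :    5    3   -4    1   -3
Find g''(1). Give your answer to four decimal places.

Let m_i = g''(x_i). Step sizes h_i = 1, 1, 1, 1; slopes of the chords Δ_i = (y_(i+1) - y_i)/h_i = -2, -7, 5, -4.
  1·m_0 + 4·m_1 + 1·m_2 = 6(Δ_1 - Δ_0) = -30
  1·m_1 + 4·m_2 + 1·m_3 = 6(Δ_2 - Δ_1) = 72
  1·m_2 + 4·m_3 + 1·m_4 = 6(Δ_3 - Δ_2) = -54
Natural end conditions: m_0 = m_4 = 0.
Solving the tridiagonal system: m_0 = 0, m_1 = -99/7, m_2 = 186/7, m_3 = -141/7, m_4 = 0.

26.5714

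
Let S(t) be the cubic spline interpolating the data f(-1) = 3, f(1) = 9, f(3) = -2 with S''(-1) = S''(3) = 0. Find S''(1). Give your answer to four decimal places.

-6.3750

Let M_i = S''(x_i). Step sizes h_i = 2, 2; slopes of the chords Δ_i = (y_(i+1) - y_i)/h_i = 3, -11/2.
  2·M_0 + 8·M_1 + 2·M_2 = 6(Δ_1 - Δ_0) = -51
Natural end conditions: M_0 = M_2 = 0.
Hence M_0 = 0, M_1 = -51/8, M_2 = 0.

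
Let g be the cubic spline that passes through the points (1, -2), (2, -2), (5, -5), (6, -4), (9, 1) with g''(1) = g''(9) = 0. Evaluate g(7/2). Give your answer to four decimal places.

Write M_i for g''(x_i). With h_i = 1, 3, 1, 3 and divided differences Δ_i = 0, -1, 1, 5/3, the continuity of g' gives the tridiagonal system
  1·M_0 + 8·M_1 + 3·M_2 = 6(Δ_1 - Δ_0) = -6
  3·M_1 + 8·M_2 + 1·M_3 = 6(Δ_2 - Δ_1) = 12
  1·M_2 + 8·M_3 + 3·M_4 = 6(Δ_3 - Δ_2) = 4
Natural end conditions: M_0 = M_4 = 0.
Forward elimination and back-substitution give M_0 = 0, M_1 = -109/72, M_2 = 55/27, M_3 = 53/216, M_4 = 0.
On [2, 5], g(x) = -2 - 109/216·(x - 2) - 109/144·(x - 2)² + 767/3888·(x - 2)³.
With (x - 2) = 3/2: g(7/2) = -1457/384.

-3.7943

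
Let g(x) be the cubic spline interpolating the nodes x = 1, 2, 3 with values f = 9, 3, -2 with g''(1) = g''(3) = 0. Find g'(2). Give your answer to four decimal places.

-5.5000

Let M_i = g''(x_i). Step sizes h_i = 1, 1; slopes of the chords Δ_i = (y_(i+1) - y_i)/h_i = -6, -5.
  1·M_0 + 4·M_1 + 1·M_2 = 6(Δ_1 - Δ_0) = 6
Natural end conditions: M_0 = M_2 = 0.
Hence M_0 = 0, M_1 = 3/2, M_2 = 0.
On [2, 3], g'(x) = b_1 + 2c_1·(x - 2) + 3d_1·(x - 2)² with b_1 = Δ_1 - h_1(2M_1 + M_2)/6 = -11/2, c_1 = M_1/2 = 3/4, d_1 = (M_2 - M_1)/(6h_1) = -1/4. So g'(2) = -11/2.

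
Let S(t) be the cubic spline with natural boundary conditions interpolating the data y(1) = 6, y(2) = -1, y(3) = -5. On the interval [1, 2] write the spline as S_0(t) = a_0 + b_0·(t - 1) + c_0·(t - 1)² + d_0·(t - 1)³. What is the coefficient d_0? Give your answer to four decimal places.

Write σ_i for S''(x_i). With h_i = 1, 1 and divided differences Δ_i = -7, -4, the continuity of S' gives the tridiagonal system
  1·σ_0 + 4·σ_1 + 1·σ_2 = 6(Δ_1 - Δ_0) = 18
Natural end conditions: σ_0 = σ_2 = 0.
Solving the tridiagonal system: σ_0 = 0, σ_1 = 9/2, σ_2 = 0.
On [1, 2], with S_0(t) = a_0 + b_0·(t - 1) + c_0·(t - 1)² + d_0·(t - 1)³: c_0 = σ_0/2 = 0, d_0 = (σ_1 - σ_0)/(6h_0) = 3/4, b_0 = Δ_0 - h_0(2σ_0 + σ_1)/6 = -31/4.

0.7500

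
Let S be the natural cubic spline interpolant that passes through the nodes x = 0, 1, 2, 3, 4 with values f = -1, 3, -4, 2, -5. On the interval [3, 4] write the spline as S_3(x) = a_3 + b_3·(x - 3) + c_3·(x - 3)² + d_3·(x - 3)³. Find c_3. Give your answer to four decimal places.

-13.8214

Put m_i = S'' at the i-th knot. Here h = (1, 1, 1, 1) and Δ = (4, -7, 6, -7), so the interior equations h_(i-1)·m_(i-1) + 2(h_(i-1)+h_i)·m_i + h_i·m_(i+1) = 6(Δ_i − Δ_(i-1)) read
  1·m_0 + 4·m_1 + 1·m_2 = 6(Δ_1 - Δ_0) = -66
  1·m_1 + 4·m_2 + 1·m_3 = 6(Δ_2 - Δ_1) = 78
  1·m_2 + 4·m_3 + 1·m_4 = 6(Δ_3 - Δ_2) = -78
Natural end conditions: m_0 = m_4 = 0.
Solving: m_0 = 0, m_1 = -345/14, m_2 = 228/7, m_3 = -387/14, m_4 = 0.
On [3, 4], with S_3(x) = a_3 + b_3·(x - 3) + c_3·(x - 3)² + d_3·(x - 3)³: c_3 = m_3/2 = -387/28, d_3 = (m_4 - m_3)/(6h_3) = 129/28, b_3 = Δ_3 - h_3(2m_3 + m_4)/6 = 31/14.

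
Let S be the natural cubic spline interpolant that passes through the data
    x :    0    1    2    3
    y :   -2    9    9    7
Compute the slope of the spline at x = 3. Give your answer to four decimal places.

Let m_i = S''(x_i). Step sizes h_i = 1, 1, 1; slopes of the chords Δ_i = (y_(i+1) - y_i)/h_i = 11, 0, -2.
  1·m_0 + 4·m_1 + 1·m_2 = 6(Δ_1 - Δ_0) = -66
  1·m_1 + 4·m_2 + 1·m_3 = 6(Δ_2 - Δ_1) = -12
Natural end conditions: m_0 = m_3 = 0.
Solving: m_0 = 0, m_1 = -84/5, m_2 = 6/5, m_3 = 0.
On [2, 3], S'(x) = b_2 + 2c_2·(x - 2) + 3d_2·(x - 2)² with b_2 = Δ_2 - h_2(2m_2 + m_3)/6 = -12/5, c_2 = m_2/2 = 3/5, d_2 = (m_3 - m_2)/(6h_2) = -1/5. So S'(3) = -9/5.

-1.8000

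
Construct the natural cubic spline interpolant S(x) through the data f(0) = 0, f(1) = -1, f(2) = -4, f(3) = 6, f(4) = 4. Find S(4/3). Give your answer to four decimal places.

Put σ_i = S'' at the i-th knot. Here h = (1, 1, 1, 1) and Δ = (-1, -3, 10, -2), so the interior equations h_(i-1)·σ_(i-1) + 2(h_(i-1)+h_i)·σ_i + h_i·σ_(i+1) = 6(Δ_i − Δ_(i-1)) read
  1·σ_0 + 4·σ_1 + 1·σ_2 = 6(Δ_1 - Δ_0) = -12
  1·σ_1 + 4·σ_2 + 1·σ_3 = 6(Δ_2 - Δ_1) = 78
  1·σ_2 + 4·σ_3 + 1·σ_4 = 6(Δ_3 - Δ_2) = -72
Natural end conditions: σ_0 = σ_4 = 0.
Solving: σ_0 = 0, σ_1 = -141/14, σ_2 = 198/7, σ_3 = -351/14, σ_4 = 0.
On [1, 2], S(x) = -1 - 61/14·(x - 1) - 141/28·(x - 1)² + 179/28·(x - 1)³.
With (x - 1) = 1/3: S(4/3) = -1049/378.

-2.7751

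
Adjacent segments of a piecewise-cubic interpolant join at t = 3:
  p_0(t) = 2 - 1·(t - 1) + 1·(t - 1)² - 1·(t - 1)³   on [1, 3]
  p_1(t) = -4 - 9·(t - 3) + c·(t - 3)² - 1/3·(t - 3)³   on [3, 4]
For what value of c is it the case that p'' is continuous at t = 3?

-5

p_0''(t) = 2 - 6·(t - 1), so p_0''(3) = -10. On the right, p_1''(3) = 2c, so c = -5.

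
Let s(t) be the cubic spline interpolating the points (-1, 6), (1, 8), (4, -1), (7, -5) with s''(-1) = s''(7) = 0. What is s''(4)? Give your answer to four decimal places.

1.5495

With M_i denoting the second derivative at x_i, h_i = 2, 3, 3, and Δ_i = (y_(i+1) − y_i)/h_i = 1, -3, -4/3:
  2·M_0 + 10·M_1 + 3·M_2 = 6(Δ_1 - Δ_0) = -24
  3·M_1 + 12·M_2 + 3·M_3 = 6(Δ_2 - Δ_1) = 10
Natural end conditions: M_0 = M_3 = 0.
Hence M_0 = 0, M_1 = -106/37, M_2 = 172/111, M_3 = 0.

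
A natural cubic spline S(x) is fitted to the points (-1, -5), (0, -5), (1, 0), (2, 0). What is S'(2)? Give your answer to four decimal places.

-1.6667

Let M_i = S''(x_i). Step sizes h_i = 1, 1, 1; slopes of the chords Δ_i = (y_(i+1) - y_i)/h_i = 0, 5, 0.
  1·M_0 + 4·M_1 + 1·M_2 = 6(Δ_1 - Δ_0) = 30
  1·M_1 + 4·M_2 + 1·M_3 = 6(Δ_2 - Δ_1) = -30
Natural end conditions: M_0 = M_3 = 0.
Hence M_0 = 0, M_1 = 10, M_2 = -10, M_3 = 0.
On [1, 2], S'(x) = b_2 + 2c_2·(x - 1) + 3d_2·(x - 1)² with b_2 = Δ_2 - h_2(2M_2 + M_3)/6 = 10/3, c_2 = M_2/2 = -5, d_2 = (M_3 - M_2)/(6h_2) = 5/3. So S'(2) = -5/3.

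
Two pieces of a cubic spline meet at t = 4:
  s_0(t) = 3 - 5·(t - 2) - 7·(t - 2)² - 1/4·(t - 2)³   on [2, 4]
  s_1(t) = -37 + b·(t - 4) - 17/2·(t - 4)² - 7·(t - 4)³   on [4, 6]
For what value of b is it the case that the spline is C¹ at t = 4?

s_0'(t) = -5 - 14·(t - 2) - 3/4·(t - 2)², so s_0'(4) = -36. On the right, s_1'(4) = b, so b = -36.

-36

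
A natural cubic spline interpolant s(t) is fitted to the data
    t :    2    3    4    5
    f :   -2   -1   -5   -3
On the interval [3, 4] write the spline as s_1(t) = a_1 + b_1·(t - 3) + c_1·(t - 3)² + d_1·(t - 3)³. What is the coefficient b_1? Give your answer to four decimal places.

Let m_i = s''(x_i). Step sizes h_i = 1, 1, 1; slopes of the chords Δ_i = (y_(i+1) - y_i)/h_i = 1, -4, 2.
  1·m_0 + 4·m_1 + 1·m_2 = 6(Δ_1 - Δ_0) = -30
  1·m_1 + 4·m_2 + 1·m_3 = 6(Δ_2 - Δ_1) = 36
Natural end conditions: m_0 = m_3 = 0.
Hence m_0 = 0, m_1 = -52/5, m_2 = 58/5, m_3 = 0.
On [3, 4], with s_1(t) = a_1 + b_1·(t - 3) + c_1·(t - 3)² + d_1·(t - 3)³: c_1 = m_1/2 = -26/5, d_1 = (m_2 - m_1)/(6h_1) = 11/3, b_1 = Δ_1 - h_1(2m_1 + m_2)/6 = -37/15.

-2.4667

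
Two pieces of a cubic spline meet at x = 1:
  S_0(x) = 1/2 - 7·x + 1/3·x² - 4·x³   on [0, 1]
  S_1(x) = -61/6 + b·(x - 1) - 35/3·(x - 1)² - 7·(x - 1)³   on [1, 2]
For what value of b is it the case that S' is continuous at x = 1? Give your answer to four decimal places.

-18.3333

S_0'(x) = -7 + 2/3·x - 12·x², so S_0'(1) = -55/3. On the right, S_1'(1) = b, so b = -55/3.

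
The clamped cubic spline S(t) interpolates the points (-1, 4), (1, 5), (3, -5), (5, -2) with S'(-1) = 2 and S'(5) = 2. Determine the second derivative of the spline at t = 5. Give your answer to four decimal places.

Write M_i for S''(x_i). With h_i = 2, 2, 2 and divided differences Δ_i = 1/2, -5, 3/2, the continuity of S' gives the tridiagonal system
  2·M_0 + 8·M_1 + 2·M_2 = 6(Δ_1 - Δ_0) = -33
  2·M_1 + 8·M_2 + 2·M_3 = 6(Δ_2 - Δ_1) = 39
Clamped end conditions give two more equations: 2h_0·M_0 + h_0·M_1 = 6(Δ_0 - S'(-1)) = -9 and h_2·M_2 + 2h_2·M_3 = 6(S'(5) - Δ_2) = 3.
Forward elimination and back-substitution give M_0 = 4/5, M_1 = -61/10, M_2 = 71/10, M_3 = -14/5.

-2.8000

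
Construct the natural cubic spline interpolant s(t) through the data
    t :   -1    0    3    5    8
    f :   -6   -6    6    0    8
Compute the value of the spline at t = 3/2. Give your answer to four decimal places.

Write M_i for s''(x_i). With h_i = 1, 3, 2, 3 and divided differences Δ_i = 0, 4, -3, 8/3, the continuity of s' gives the tridiagonal system
  1·M_0 + 8·M_1 + 3·M_2 = 6(Δ_1 - Δ_0) = 24
  3·M_1 + 10·M_2 + 2·M_3 = 6(Δ_2 - Δ_1) = -42
  2·M_2 + 10·M_3 + 3·M_4 = 6(Δ_3 - Δ_2) = 34
Natural end conditions: M_0 = M_4 = 0.
Hence M_0 = 0, M_1 = 628/113, M_2 = -2312/339, M_3 = 1615/339, M_4 = 0.
On [0, 3], s(t) = -6 + 628/339·t + 314/113·t² - 2098/3051·t³.
With t = 3/2: s(3/2) = 321/452.

0.7102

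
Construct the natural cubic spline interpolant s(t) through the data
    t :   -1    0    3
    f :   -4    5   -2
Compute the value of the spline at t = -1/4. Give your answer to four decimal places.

Write σ_i for s''(x_i). With h_i = 1, 3 and divided differences Δ_i = 9, -7/3, the continuity of s' gives the tridiagonal system
  1·σ_0 + 8·σ_1 + 3·σ_2 = 6(Δ_1 - Δ_0) = -68
Natural end conditions: σ_0 = σ_2 = 0.
Forward elimination and back-substitution give σ_0 = 0, σ_1 = -17/2, σ_2 = 0.
On [-1, 0], s(t) = -4 + 125/12·(t + 1) + 0·(t + 1)² - 17/12·(t + 1)³.
With (t + 1) = 3/4: s(-1/4) = 823/256.

3.2148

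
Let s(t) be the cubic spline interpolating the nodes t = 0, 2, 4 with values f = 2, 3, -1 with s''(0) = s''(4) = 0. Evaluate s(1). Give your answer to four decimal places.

2.9688

With M_i denoting the second derivative at x_i, h_i = 2, 2, and Δ_i = (y_(i+1) − y_i)/h_i = 1/2, -2:
  2·M_0 + 8·M_1 + 2·M_2 = 6(Δ_1 - Δ_0) = -15
Natural end conditions: M_0 = M_2 = 0.
Solving the tridiagonal system: M_0 = 0, M_1 = -15/8, M_2 = 0.
On [0, 2], s(t) = 2 + 9/8·t + 0·t² - 5/32·t³.
With t = 1: s(1) = 95/32.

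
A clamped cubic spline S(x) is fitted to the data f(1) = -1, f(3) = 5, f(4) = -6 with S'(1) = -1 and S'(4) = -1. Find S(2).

With m_i denoting the second derivative at x_i, h_i = 2, 1, and Δ_i = (y_(i+1) − y_i)/h_i = 3, -11:
  2·m_0 + 6·m_1 + 1·m_2 = 6(Δ_1 - Δ_0) = -84
Clamped end conditions give two more equations: 2h_0·m_0 + h_0·m_1 = 6(Δ_0 - S'(1)) = 24 and h_1·m_1 + 2h_1·m_2 = 6(S'(4) - Δ_1) = 60.
Solving the tridiagonal system: m_0 = 20, m_1 = -28, m_2 = 44.
On [1, 3], S(x) = -1 - 1·(x - 1) + 10·(x - 1)² - 4·(x - 1)³.
With (x - 1) = 1: S(2) = 4.

4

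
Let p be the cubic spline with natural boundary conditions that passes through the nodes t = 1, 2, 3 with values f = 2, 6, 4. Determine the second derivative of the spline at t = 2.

Put σ_i = p'' at the i-th knot. Here h = (1, 1) and Δ = (4, -2), so the interior equations h_(i-1)·σ_(i-1) + 2(h_(i-1)+h_i)·σ_i + h_i·σ_(i+1) = 6(Δ_i − Δ_(i-1)) read
  1·σ_0 + 4·σ_1 + 1·σ_2 = 6(Δ_1 - Δ_0) = -36
Natural end conditions: σ_0 = σ_2 = 0.
Solving the tridiagonal system: σ_0 = 0, σ_1 = -9, σ_2 = 0.

-9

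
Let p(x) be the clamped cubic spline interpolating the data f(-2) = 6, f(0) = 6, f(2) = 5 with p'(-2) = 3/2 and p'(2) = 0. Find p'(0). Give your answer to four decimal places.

-0.7500

Put σ_i = p'' at the i-th knot. Here h = (2, 2) and Δ = (0, -1/2), so the interior equations h_(i-1)·σ_(i-1) + 2(h_(i-1)+h_i)·σ_i + h_i·σ_(i+1) = 6(Δ_i − Δ_(i-1)) read
  2·σ_0 + 8·σ_1 + 2·σ_2 = 6(Δ_1 - Δ_0) = -3
Clamped end conditions give two more equations: 2h_0·σ_0 + h_0·σ_1 = 6(Δ_0 - p'(-2)) = -9 and h_1·σ_1 + 2h_1·σ_2 = 6(p'(2) - Δ_1) = 3.
Forward elimination and back-substitution give σ_0 = -9/4, σ_1 = 0, σ_2 = 3/4.
On [0, 2], p'(x) = b_1 + 2c_1·x + 3d_1·x² with b_1 = Δ_1 - h_1(2σ_1 + σ_2)/6 = -3/4, c_1 = σ_1/2 = 0, d_1 = (σ_2 - σ_1)/(6h_1) = 1/16. So p'(0) = -3/4.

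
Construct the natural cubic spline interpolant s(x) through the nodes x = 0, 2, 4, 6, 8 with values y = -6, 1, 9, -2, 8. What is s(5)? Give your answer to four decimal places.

3.5000

Write M_i for s''(x_i). With h_i = 2, 2, 2, 2 and divided differences Δ_i = 7/2, 4, -11/2, 5, the continuity of s' gives the tridiagonal system
  2·M_0 + 8·M_1 + 2·M_2 = 6(Δ_1 - Δ_0) = 3
  2·M_1 + 8·M_2 + 2·M_3 = 6(Δ_2 - Δ_1) = -57
  2·M_2 + 8·M_3 + 2·M_4 = 6(Δ_3 - Δ_2) = 63
Natural end conditions: M_0 = M_4 = 0.
Hence M_0 = 0, M_1 = 3, M_2 = -21/2, M_3 = 21/2, M_4 = 0.
On [4, 6], s(x) = 9 - 2·(x - 4) - 21/4·(x - 4)² + 7/4·(x - 4)³.
With (x - 4) = 1: s(5) = 7/2.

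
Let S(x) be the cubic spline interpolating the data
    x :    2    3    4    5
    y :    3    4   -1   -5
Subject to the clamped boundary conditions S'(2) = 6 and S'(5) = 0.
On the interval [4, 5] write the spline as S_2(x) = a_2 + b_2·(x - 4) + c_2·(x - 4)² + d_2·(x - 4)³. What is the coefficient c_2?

Put σ_i = S'' at the i-th knot. Here h = (1, 1, 1) and Δ = (1, -5, -4), so the interior equations h_(i-1)·σ_(i-1) + 2(h_(i-1)+h_i)·σ_i + h_i·σ_(i+1) = 6(Δ_i − Δ_(i-1)) read
  1·σ_0 + 4·σ_1 + 1·σ_2 = 6(Δ_1 - Δ_0) = -36
  1·σ_1 + 4·σ_2 + 1·σ_3 = 6(Δ_2 - Δ_1) = 6
Clamped end conditions give two more equations: 2h_0·σ_0 + h_0·σ_1 = 6(Δ_0 - S'(2)) = -30 and h_2·σ_2 + 2h_2·σ_3 = 6(S'(5) - Δ_2) = 24.
Solving: σ_0 = -12, σ_1 = -6, σ_2 = 0, σ_3 = 12.
On [4, 5], with S_2(x) = a_2 + b_2·(x - 4) + c_2·(x - 4)² + d_2·(x - 4)³: c_2 = σ_2/2 = 0, d_2 = (σ_3 - σ_2)/(6h_2) = 2, b_2 = Δ_2 - h_2(2σ_2 + σ_3)/6 = -6.

0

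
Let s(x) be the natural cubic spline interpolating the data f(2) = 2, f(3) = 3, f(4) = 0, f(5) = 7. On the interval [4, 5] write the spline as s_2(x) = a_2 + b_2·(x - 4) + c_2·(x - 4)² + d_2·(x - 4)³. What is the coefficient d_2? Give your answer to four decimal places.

Put M_i = s'' at the i-th knot. Here h = (1, 1, 1) and Δ = (1, -3, 7), so the interior equations h_(i-1)·M_(i-1) + 2(h_(i-1)+h_i)·M_i + h_i·M_(i+1) = 6(Δ_i − Δ_(i-1)) read
  1·M_0 + 4·M_1 + 1·M_2 = 6(Δ_1 - Δ_0) = -24
  1·M_1 + 4·M_2 + 1·M_3 = 6(Δ_2 - Δ_1) = 60
Natural end conditions: M_0 = M_3 = 0.
Solving: M_0 = 0, M_1 = -52/5, M_2 = 88/5, M_3 = 0.
On [4, 5], with s_2(x) = a_2 + b_2·(x - 4) + c_2·(x - 4)² + d_2·(x - 4)³: c_2 = M_2/2 = 44/5, d_2 = (M_3 - M_2)/(6h_2) = -44/15, b_2 = Δ_2 - h_2(2M_2 + M_3)/6 = 17/15.

-2.9333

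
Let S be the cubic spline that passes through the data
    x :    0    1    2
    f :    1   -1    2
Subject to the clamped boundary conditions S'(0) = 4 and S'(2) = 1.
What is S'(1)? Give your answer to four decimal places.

Put M_i = S'' at the i-th knot. Here h = (1, 1) and Δ = (-2, 3), so the interior equations h_(i-1)·M_(i-1) + 2(h_(i-1)+h_i)·M_i + h_i·M_(i+1) = 6(Δ_i − Δ_(i-1)) read
  1·M_0 + 4·M_1 + 1·M_2 = 6(Δ_1 - Δ_0) = 30
Clamped end conditions give two more equations: 2h_0·M_0 + h_0·M_1 = 6(Δ_0 - S'(0)) = -36 and h_1·M_1 + 2h_1·M_2 = 6(S'(2) - Δ_1) = -12.
Solving: M_0 = -27, M_1 = 18, M_2 = -15.
On [1, 2], S'(x) = b_1 + 2c_1·(x - 1) + 3d_1·(x - 1)² with b_1 = Δ_1 - h_1(2M_1 + M_2)/6 = -1/2, c_1 = M_1/2 = 9, d_1 = (M_2 - M_1)/(6h_1) = -11/2. So S'(1) = -1/2.

-0.5000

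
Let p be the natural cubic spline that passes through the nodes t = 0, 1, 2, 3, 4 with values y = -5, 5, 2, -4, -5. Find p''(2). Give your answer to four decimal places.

-1.7143

Let M_i = p''(x_i). Step sizes h_i = 1, 1, 1, 1; slopes of the chords Δ_i = (y_(i+1) - y_i)/h_i = 10, -3, -6, -1.
  1·M_0 + 4·M_1 + 1·M_2 = 6(Δ_1 - Δ_0) = -78
  1·M_1 + 4·M_2 + 1·M_3 = 6(Δ_2 - Δ_1) = -18
  1·M_2 + 4·M_3 + 1·M_4 = 6(Δ_3 - Δ_2) = 30
Natural end conditions: M_0 = M_4 = 0.
Solving: M_0 = 0, M_1 = -267/14, M_2 = -12/7, M_3 = 111/14, M_4 = 0.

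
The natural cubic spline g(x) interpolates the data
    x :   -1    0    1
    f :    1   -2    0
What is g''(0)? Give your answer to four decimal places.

Let M_i = g''(x_i). Step sizes h_i = 1, 1; slopes of the chords Δ_i = (y_(i+1) - y_i)/h_i = -3, 2.
  1·M_0 + 4·M_1 + 1·M_2 = 6(Δ_1 - Δ_0) = 30
Natural end conditions: M_0 = M_2 = 0.
Hence M_0 = 0, M_1 = 15/2, M_2 = 0.

7.5000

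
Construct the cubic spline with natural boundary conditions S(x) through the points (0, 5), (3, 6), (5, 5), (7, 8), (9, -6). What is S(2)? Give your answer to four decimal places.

6.3474

Write M_i for S''(x_i). With h_i = 3, 2, 2, 2 and divided differences Δ_i = 1/3, -1/2, 3/2, -7, the continuity of S' gives the tridiagonal system
  3·M_0 + 10·M_1 + 2·M_2 = 6(Δ_1 - Δ_0) = -5
  2·M_1 + 8·M_2 + 2·M_3 = 6(Δ_2 - Δ_1) = 12
  2·M_2 + 8·M_3 + 2·M_4 = 6(Δ_3 - Δ_2) = -51
Natural end conditions: M_0 = M_4 = 0.
Solving: M_0 = 0, M_1 = -87/71, M_2 = 515/142, M_3 = -517/71, M_4 = 0.
On [0, 3], S(x) = 5 + 403/426·x + 0·x² - 29/426·x³.
With x = 2: S(2) = 1352/213.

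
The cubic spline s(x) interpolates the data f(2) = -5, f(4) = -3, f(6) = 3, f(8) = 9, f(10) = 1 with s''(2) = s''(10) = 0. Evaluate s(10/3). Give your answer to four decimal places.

Write σ_i for s''(x_i). With h_i = 2, 2, 2, 2 and divided differences Δ_i = 1, 3, 3, -4, the continuity of s' gives the tridiagonal system
  2·σ_0 + 8·σ_1 + 2·σ_2 = 6(Δ_1 - Δ_0) = 12
  2·σ_1 + 8·σ_2 + 2·σ_3 = 6(Δ_2 - Δ_1) = 0
  2·σ_2 + 8·σ_3 + 2·σ_4 = 6(Δ_3 - Δ_2) = -42
Natural end conditions: σ_0 = σ_4 = 0.
Solving: σ_0 = 0, σ_1 = 69/56, σ_2 = 15/14, σ_3 = -309/56, σ_4 = 0.
On [2, 4], s(x) = -5 + 33/56·(x - 2) + 0·(x - 2)² + 23/224·(x - 2)³.
With (x - 2) = 4/3: s(10/3) = -1501/378.

-3.9709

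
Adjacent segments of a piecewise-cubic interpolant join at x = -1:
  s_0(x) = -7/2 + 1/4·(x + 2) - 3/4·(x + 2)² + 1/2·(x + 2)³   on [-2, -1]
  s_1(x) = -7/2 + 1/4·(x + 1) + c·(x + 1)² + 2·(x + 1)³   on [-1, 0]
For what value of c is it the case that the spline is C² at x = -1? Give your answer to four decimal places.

s_0''(x) = -3/2 + 3·(x + 2), so s_0''(-1) = 3/2. On the right, s_1''(-1) = 2c, so c = 3/4.

0.7500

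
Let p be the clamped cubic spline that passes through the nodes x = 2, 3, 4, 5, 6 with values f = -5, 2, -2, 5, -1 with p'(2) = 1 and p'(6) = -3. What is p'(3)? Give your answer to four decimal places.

With m_i denoting the second derivative at x_i, h_i = 1, 1, 1, 1, and Δ_i = (y_(i+1) − y_i)/h_i = 7, -4, 7, -6:
  1·m_0 + 4·m_1 + 1·m_2 = 6(Δ_1 - Δ_0) = -66
  1·m_1 + 4·m_2 + 1·m_3 = 6(Δ_2 - Δ_1) = 66
  1·m_2 + 4·m_3 + 1·m_4 = 6(Δ_3 - Δ_2) = -78
Clamped end conditions give two more equations: 2h_0·m_0 + h_0·m_1 = 6(Δ_0 - p'(2)) = 36 and h_3·m_3 + 2h_3·m_4 = 6(p'(6) - Δ_3) = 18.
Hence m_0 = 487/14, m_1 = -235/7, m_2 = 67/2, m_3 = -241/7, m_4 = 367/14.
On [3, 4], p'(x) = b_1 + 2c_1·(x - 3) + 3d_1·(x - 3)² with b_1 = Δ_1 - h_1(2m_1 + m_2)/6 = 45/28, c_1 = m_1/2 = -235/14, d_1 = (m_2 - m_1)/(6h_1) = 313/28. So p'(3) = 45/28.

1.6071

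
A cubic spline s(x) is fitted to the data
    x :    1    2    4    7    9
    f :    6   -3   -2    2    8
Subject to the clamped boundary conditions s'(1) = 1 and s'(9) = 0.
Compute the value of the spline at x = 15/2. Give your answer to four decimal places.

Put M_i = s'' at the i-th knot. Here h = (1, 2, 3, 2) and Δ = (-9, 1/2, 4/3, 3), so the interior equations h_(i-1)·M_(i-1) + 2(h_(i-1)+h_i)·M_i + h_i·M_(i+1) = 6(Δ_i − Δ_(i-1)) read
  1·M_0 + 6·M_1 + 2·M_2 = 6(Δ_1 - Δ_0) = 57
  2·M_1 + 10·M_2 + 3·M_3 = 6(Δ_2 - Δ_1) = 5
  3·M_2 + 10·M_3 + 2·M_4 = 6(Δ_3 - Δ_2) = 10
Clamped end conditions give two more equations: 2h_0·M_0 + h_0·M_1 = 6(Δ_0 - s'(1)) = -60 and h_3·M_3 + 2h_3·M_4 = 6(s'(9) - Δ_3) = -18.
Solving: M_0 = -10547/273, M_1 = 4714/273, M_2 = -1088/273, M_3 = 313/91, M_4 = -566/91.
On [7, 9], s(x) = 2 + 253/91·(x - 7) + 313/182·(x - 7)² - 293/364·(x - 7)³.
With (x - 7) = 1/2: s(15/2) = 10831/2912.

3.7194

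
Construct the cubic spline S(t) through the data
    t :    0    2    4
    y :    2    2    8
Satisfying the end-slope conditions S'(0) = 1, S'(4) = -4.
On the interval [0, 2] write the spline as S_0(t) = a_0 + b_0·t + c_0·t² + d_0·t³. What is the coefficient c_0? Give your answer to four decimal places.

-2.5000

Write σ_i for S''(x_i). With h_i = 2, 2 and divided differences Δ_i = 0, 3, the continuity of S' gives the tridiagonal system
  2·σ_0 + 8·σ_1 + 2·σ_2 = 6(Δ_1 - Δ_0) = 18
Clamped end conditions give two more equations: 2h_0·σ_0 + h_0·σ_1 = 6(Δ_0 - S'(0)) = -6 and h_1·σ_1 + 2h_1·σ_2 = 6(S'(4) - Δ_1) = -42.
Solving: σ_0 = -5, σ_1 = 7, σ_2 = -14.
On [0, 2], with S_0(t) = a_0 + b_0·t + c_0·t² + d_0·t³: c_0 = σ_0/2 = -5/2, d_0 = (σ_1 - σ_0)/(6h_0) = 1, b_0 = Δ_0 - h_0(2σ_0 + σ_1)/6 = 1.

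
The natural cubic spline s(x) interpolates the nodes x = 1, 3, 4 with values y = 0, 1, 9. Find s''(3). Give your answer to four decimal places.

7.5000

Write M_i for s''(x_i). With h_i = 2, 1 and divided differences Δ_i = 1/2, 8, the continuity of s' gives the tridiagonal system
  2·M_0 + 6·M_1 + 1·M_2 = 6(Δ_1 - Δ_0) = 45
Natural end conditions: M_0 = M_2 = 0.
Solving: M_0 = 0, M_1 = 15/2, M_2 = 0.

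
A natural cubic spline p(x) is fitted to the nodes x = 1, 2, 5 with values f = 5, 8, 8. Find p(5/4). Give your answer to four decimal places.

5.8379

Let m_i = p''(x_i). Step sizes h_i = 1, 3; slopes of the chords Δ_i = (y_(i+1) - y_i)/h_i = 3, 0.
  1·m_0 + 8·m_1 + 3·m_2 = 6(Δ_1 - Δ_0) = -18
Natural end conditions: m_0 = m_2 = 0.
Hence m_0 = 0, m_1 = -9/4, m_2 = 0.
On [1, 2], p(x) = 5 + 27/8·(x - 1) + 0·(x - 1)² - 3/8·(x - 1)³.
With (x - 1) = 1/4: p(5/4) = 2989/512.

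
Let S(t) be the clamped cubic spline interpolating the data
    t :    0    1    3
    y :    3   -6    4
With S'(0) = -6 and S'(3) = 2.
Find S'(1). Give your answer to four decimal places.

-4.8333

Let M_i = S''(x_i). Step sizes h_i = 1, 2; slopes of the chords Δ_i = (y_(i+1) - y_i)/h_i = -9, 5.
  1·M_0 + 6·M_1 + 2·M_2 = 6(Δ_1 - Δ_0) = 84
Clamped end conditions give two more equations: 2h_0·M_0 + h_0·M_1 = 6(Δ_0 - S'(0)) = -18 and h_1·M_1 + 2h_1·M_2 = 6(S'(3) - Δ_1) = -18.
Solving the tridiagonal system: M_0 = -61/3, M_1 = 68/3, M_2 = -95/6.
On [1, 3], S'(t) = b_1 + 2c_1·(t - 1) + 3d_1·(t - 1)² with b_1 = Δ_1 - h_1(2M_1 + M_2)/6 = -29/6, c_1 = M_1/2 = 34/3, d_1 = (M_2 - M_1)/(6h_1) = -77/24. So S'(1) = -29/6.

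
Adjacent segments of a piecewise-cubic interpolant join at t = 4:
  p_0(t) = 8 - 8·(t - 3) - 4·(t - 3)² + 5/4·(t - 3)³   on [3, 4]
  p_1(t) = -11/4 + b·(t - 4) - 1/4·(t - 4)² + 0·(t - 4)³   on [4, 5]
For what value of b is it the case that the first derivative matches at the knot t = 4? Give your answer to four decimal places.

p_0'(t) = -8 - 8·(t - 3) + 15/4·(t - 3)², so p_0'(4) = -49/4. On the right, p_1'(4) = b, so b = -49/4.

-12.2500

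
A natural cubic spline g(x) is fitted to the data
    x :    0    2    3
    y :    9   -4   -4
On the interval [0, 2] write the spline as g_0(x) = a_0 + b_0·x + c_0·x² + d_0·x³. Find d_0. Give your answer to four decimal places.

0.5417

With M_i denoting the second derivative at x_i, h_i = 2, 1, and Δ_i = (y_(i+1) − y_i)/h_i = -13/2, 0:
  2·M_0 + 6·M_1 + 1·M_2 = 6(Δ_1 - Δ_0) = 39
Natural end conditions: M_0 = M_2 = 0.
Solving: M_0 = 0, M_1 = 13/2, M_2 = 0.
On [0, 2], with g_0(x) = a_0 + b_0·x + c_0·x² + d_0·x³: c_0 = M_0/2 = 0, d_0 = (M_1 - M_0)/(6h_0) = 13/24, b_0 = Δ_0 - h_0(2M_0 + M_1)/6 = -26/3.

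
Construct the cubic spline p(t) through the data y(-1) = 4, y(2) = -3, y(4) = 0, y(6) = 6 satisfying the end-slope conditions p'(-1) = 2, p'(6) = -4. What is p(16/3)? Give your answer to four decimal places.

With m_i denoting the second derivative at x_i, h_i = 3, 2, 2, and Δ_i = (y_(i+1) − y_i)/h_i = -7/3, 3/2, 3:
  3·m_0 + 10·m_1 + 2·m_2 = 6(Δ_1 - Δ_0) = 23
  2·m_1 + 8·m_2 + 2·m_3 = 6(Δ_2 - Δ_1) = 9
Clamped end conditions give two more equations: 2h_0·m_0 + h_0·m_1 = 6(Δ_0 - p'(-1)) = -26 and h_2·m_2 + 2h_2·m_3 = 6(p'(6) - Δ_2) = -42.
Solving the tridiagonal system: m_0 = -673/111, m_1 = 128/37, m_2 = 122/37, m_3 = -899/74.
On [4, 6], p(t) = 0 + 359/74·(t - 4) + 61/37·(t - 4)² - 381/296·(t - 4)³.
With (t - 4) = 4/3: p(16/3) = 2114/333.

6.3483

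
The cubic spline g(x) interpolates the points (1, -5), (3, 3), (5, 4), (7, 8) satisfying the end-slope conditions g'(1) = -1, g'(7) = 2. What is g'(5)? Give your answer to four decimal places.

0.5000

Write M_i for g''(x_i). With h_i = 2, 2, 2 and divided differences Δ_i = 4, 1/2, 2, the continuity of g' gives the tridiagonal system
  2·M_0 + 8·M_1 + 2·M_2 = 6(Δ_1 - Δ_0) = -21
  2·M_1 + 8·M_2 + 2·M_3 = 6(Δ_2 - Δ_1) = 9
Clamped end conditions give two more equations: 2h_0·M_0 + h_0·M_1 = 6(Δ_0 - g'(1)) = 30 and h_2·M_2 + 2h_2·M_3 = 6(g'(7) - Δ_2) = 0.
Forward elimination and back-substitution give M_0 = 21/2, M_1 = -6, M_2 = 3, M_3 = -3/2.
On [5, 7], g'(x) = b_2 + 2c_2·(x - 5) + 3d_2·(x - 5)² with b_2 = Δ_2 - h_2(2M_2 + M_3)/6 = 1/2, c_2 = M_2/2 = 3/2, d_2 = (M_3 - M_2)/(6h_2) = -3/8. So g'(5) = 1/2.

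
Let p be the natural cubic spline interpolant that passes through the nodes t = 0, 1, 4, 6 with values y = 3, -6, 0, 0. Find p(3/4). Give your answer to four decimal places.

With M_i denoting the second derivative at x_i, h_i = 1, 3, 2, and Δ_i = (y_(i+1) − y_i)/h_i = -9, 2, 0:
  1·M_0 + 8·M_1 + 3·M_2 = 6(Δ_1 - Δ_0) = 66
  3·M_1 + 10·M_2 + 2·M_3 = 6(Δ_2 - Δ_1) = -12
Natural end conditions: M_0 = M_3 = 0.
Forward elimination and back-substitution give M_0 = 0, M_1 = 696/71, M_2 = -294/71, M_3 = 0.
On [0, 1], p(t) = 3 - 755/71·t + 0·t² + 116/71·t³.
With t = 3/4: p(3/4) = -4869/1136.

-4.2861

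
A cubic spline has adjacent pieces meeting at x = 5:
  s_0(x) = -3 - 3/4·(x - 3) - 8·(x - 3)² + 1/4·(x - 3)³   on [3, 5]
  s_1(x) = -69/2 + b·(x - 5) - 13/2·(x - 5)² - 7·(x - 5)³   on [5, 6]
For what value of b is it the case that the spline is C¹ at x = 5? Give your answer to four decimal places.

s_0'(x) = -3/4 - 16·(x - 3) + 3/4·(x - 3)², so s_0'(5) = -119/4. On the right, s_1'(5) = b, so b = -119/4.

-29.7500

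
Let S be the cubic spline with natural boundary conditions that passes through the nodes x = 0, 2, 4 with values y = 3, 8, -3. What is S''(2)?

Put M_i = S'' at the i-th knot. Here h = (2, 2) and Δ = (5/2, -11/2), so the interior equations h_(i-1)·M_(i-1) + 2(h_(i-1)+h_i)·M_i + h_i·M_(i+1) = 6(Δ_i − Δ_(i-1)) read
  2·M_0 + 8·M_1 + 2·M_2 = 6(Δ_1 - Δ_0) = -48
Natural end conditions: M_0 = M_2 = 0.
Solving the tridiagonal system: M_0 = 0, M_1 = -6, M_2 = 0.

-6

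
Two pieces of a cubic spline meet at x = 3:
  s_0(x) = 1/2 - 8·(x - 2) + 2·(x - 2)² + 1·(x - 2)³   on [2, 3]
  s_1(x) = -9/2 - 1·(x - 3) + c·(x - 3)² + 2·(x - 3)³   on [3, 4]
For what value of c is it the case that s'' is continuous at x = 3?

s_0''(x) = 4 + 6·(x - 2), so s_0''(3) = 10. On the right, s_1''(3) = 2c, so c = 5.

5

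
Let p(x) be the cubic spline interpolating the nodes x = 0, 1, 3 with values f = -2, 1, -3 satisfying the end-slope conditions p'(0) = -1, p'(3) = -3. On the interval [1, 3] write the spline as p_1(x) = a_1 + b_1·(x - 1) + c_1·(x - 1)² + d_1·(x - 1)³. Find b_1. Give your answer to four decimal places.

2.8333

Let M_i = p''(x_i). Step sizes h_i = 1, 2; slopes of the chords Δ_i = (y_(i+1) - y_i)/h_i = 3, -2.
  1·M_0 + 6·M_1 + 2·M_2 = 6(Δ_1 - Δ_0) = -30
Clamped end conditions give two more equations: 2h_0·M_0 + h_0·M_1 = 6(Δ_0 - p'(0)) = 24 and h_1·M_1 + 2h_1·M_2 = 6(p'(3) - Δ_1) = -6.
Forward elimination and back-substitution give M_0 = 49/3, M_1 = -26/3, M_2 = 17/6.
On [1, 3], with p_1(x) = a_1 + b_1·(x - 1) + c_1·(x - 1)² + d_1·(x - 1)³: c_1 = M_1/2 = -13/3, d_1 = (M_2 - M_1)/(6h_1) = 23/24, b_1 = Δ_1 - h_1(2M_1 + M_2)/6 = 17/6.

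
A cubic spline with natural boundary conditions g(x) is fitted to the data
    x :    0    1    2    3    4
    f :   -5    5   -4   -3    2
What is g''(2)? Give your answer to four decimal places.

Put σ_i = g'' at the i-th knot. Here h = (1, 1, 1, 1) and Δ = (10, -9, 1, 5), so the interior equations h_(i-1)·σ_(i-1) + 2(h_(i-1)+h_i)·σ_i + h_i·σ_(i+1) = 6(Δ_i − Δ_(i-1)) read
  1·σ_0 + 4·σ_1 + 1·σ_2 = 6(Δ_1 - Δ_0) = -114
  1·σ_1 + 4·σ_2 + 1·σ_3 = 6(Δ_2 - Δ_1) = 60
  1·σ_2 + 4·σ_3 + 1·σ_4 = 6(Δ_3 - Δ_2) = 24
Natural end conditions: σ_0 = σ_4 = 0.
Solving: σ_0 = 0, σ_1 = -963/28, σ_2 = 165/7, σ_3 = 3/28, σ_4 = 0.

23.5714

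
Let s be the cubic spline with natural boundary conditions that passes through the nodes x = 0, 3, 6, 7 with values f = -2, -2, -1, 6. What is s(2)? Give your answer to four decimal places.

-1.3359

Let M_i = s''(x_i). Step sizes h_i = 3, 3, 1; slopes of the chords Δ_i = (y_(i+1) - y_i)/h_i = 0, 1/3, 7.
  3·M_0 + 12·M_1 + 3·M_2 = 6(Δ_1 - Δ_0) = 2
  3·M_1 + 8·M_2 + 1·M_3 = 6(Δ_2 - Δ_1) = 40
Natural end conditions: M_0 = M_3 = 0.
Forward elimination and back-substitution give M_0 = 0, M_1 = -104/87, M_2 = 158/29, M_3 = 0.
On [0, 3], s(x) = -2 + 52/87·x + 0·x² - 52/783·x³.
With x = 2: s(2) = -1046/783.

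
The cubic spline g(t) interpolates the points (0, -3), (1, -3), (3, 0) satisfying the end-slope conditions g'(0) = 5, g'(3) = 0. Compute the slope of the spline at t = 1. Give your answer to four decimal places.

Let M_i = g''(x_i). Step sizes h_i = 1, 2; slopes of the chords Δ_i = (y_(i+1) - y_i)/h_i = 0, 3/2.
  1·M_0 + 6·M_1 + 2·M_2 = 6(Δ_1 - Δ_0) = 9
Clamped end conditions give two more equations: 2h_0·M_0 + h_0·M_1 = 6(Δ_0 - g'(0)) = -30 and h_1·M_1 + 2h_1·M_2 = 6(g'(3) - Δ_1) = -9.
Hence M_0 = -109/6, M_1 = 19/3, M_2 = -65/12.
On [1, 3], g'(t) = b_1 + 2c_1·(t - 1) + 3d_1·(t - 1)² with b_1 = Δ_1 - h_1(2M_1 + M_2)/6 = -11/12, c_1 = M_1/2 = 19/6, d_1 = (M_2 - M_1)/(6h_1) = -47/48. So g'(1) = -11/12.

-0.9167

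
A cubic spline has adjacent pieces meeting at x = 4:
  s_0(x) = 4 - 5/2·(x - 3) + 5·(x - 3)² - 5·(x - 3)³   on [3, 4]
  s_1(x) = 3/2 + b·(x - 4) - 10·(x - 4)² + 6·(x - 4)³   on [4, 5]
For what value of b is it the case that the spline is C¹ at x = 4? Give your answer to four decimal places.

s_0'(x) = -5/2 + 10·(x - 3) - 15·(x - 3)², so s_0'(4) = -15/2. On the right, s_1'(4) = b, so b = -15/2.

-7.5000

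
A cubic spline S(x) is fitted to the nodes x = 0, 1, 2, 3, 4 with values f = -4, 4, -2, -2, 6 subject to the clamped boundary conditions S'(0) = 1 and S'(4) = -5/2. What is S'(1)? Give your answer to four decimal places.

3.0982

Write σ_i for S''(x_i). With h_i = 1, 1, 1, 1 and divided differences Δ_i = 8, -6, 0, 8, the continuity of S' gives the tridiagonal system
  1·σ_0 + 4·σ_1 + 1·σ_2 = 6(Δ_1 - Δ_0) = -84
  1·σ_1 + 4·σ_2 + 1·σ_3 = 6(Δ_2 - Δ_1) = 36
  1·σ_2 + 4·σ_3 + 1·σ_4 = 6(Δ_3 - Δ_2) = 48
Clamped end conditions give two more equations: 2h_0·σ_0 + h_0·σ_1 = 6(Δ_0 - S'(0)) = 42 and h_3·σ_3 + 2h_3·σ_4 = 6(S'(4) - Δ_3) = -63.
Solving the tridiagonal system: σ_0 = 2117/56, σ_1 = -941/28, σ_2 = 101/8, σ_3 = 535/28, σ_4 = -2299/56.
On [1, 2], S'(x) = b_1 + 2c_1·(x - 1) + 3d_1·(x - 1)² with b_1 = Δ_1 - h_1(2σ_1 + σ_2)/6 = 347/112, c_1 = σ_1/2 = -941/56, d_1 = (σ_2 - σ_1)/(6h_1) = 863/112. So S'(1) = 347/112.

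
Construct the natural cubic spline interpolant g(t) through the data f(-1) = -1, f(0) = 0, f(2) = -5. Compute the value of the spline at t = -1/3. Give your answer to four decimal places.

Write σ_i for g''(x_i). With h_i = 1, 2 and divided differences Δ_i = 1, -5/2, the continuity of g' gives the tridiagonal system
  1·σ_0 + 6·σ_1 + 2·σ_2 = 6(Δ_1 - Δ_0) = -21
Natural end conditions: σ_0 = σ_2 = 0.
Solving the tridiagonal system: σ_0 = 0, σ_1 = -7/2, σ_2 = 0.
On [-1, 0], g(t) = -1 + 19/12·(t + 1) + 0·(t + 1)² - 7/12·(t + 1)³.
With (t + 1) = 2/3: g(-1/3) = -19/162.

-0.1173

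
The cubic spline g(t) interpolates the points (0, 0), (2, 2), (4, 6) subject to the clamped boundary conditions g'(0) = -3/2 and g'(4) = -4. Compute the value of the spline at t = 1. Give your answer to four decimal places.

-0.2813

Put M_i = g'' at the i-th knot. Here h = (2, 2) and Δ = (1, 2), so the interior equations h_(i-1)·M_(i-1) + 2(h_(i-1)+h_i)·M_i + h_i·M_(i+1) = 6(Δ_i − Δ_(i-1)) read
  2·M_0 + 8·M_1 + 2·M_2 = 6(Δ_1 - Δ_0) = 6
Clamped end conditions give two more equations: 2h_0·M_0 + h_0·M_1 = 6(Δ_0 - g'(0)) = 15 and h_1·M_1 + 2h_1·M_2 = 6(g'(4) - Δ_1) = -36.
Solving: M_0 = 19/8, M_1 = 11/4, M_2 = -83/8.
On [0, 2], g(t) = 0 - 3/2·t + 19/16·t² + 1/32·t³.
With t = 1: g(1) = -9/32.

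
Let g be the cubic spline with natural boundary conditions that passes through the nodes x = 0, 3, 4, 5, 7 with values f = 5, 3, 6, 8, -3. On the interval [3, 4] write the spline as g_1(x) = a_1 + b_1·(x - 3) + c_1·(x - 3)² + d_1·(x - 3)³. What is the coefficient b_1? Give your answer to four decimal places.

Write M_i for g''(x_i). With h_i = 3, 1, 1, 2 and divided differences Δ_i = -2/3, 3, 2, -11/2, the continuity of g' gives the tridiagonal system
  3·M_0 + 8·M_1 + 1·M_2 = 6(Δ_1 - Δ_0) = 22
  1·M_1 + 4·M_2 + 1·M_3 = 6(Δ_2 - Δ_1) = -6
  1·M_2 + 6·M_3 + 2·M_4 = 6(Δ_3 - Δ_2) = -45
Natural end conditions: M_0 = M_4 = 0.
Solving the tridiagonal system: M_0 = 0, M_1 = 497/178, M_2 = -30/89, M_3 = -1325/178, M_4 = 0.
On [3, 4], with g_1(x) = a_1 + b_1·(x - 3) + c_1·(x - 3)² + d_1·(x - 3)³: c_1 = M_1/2 = 497/356, d_1 = (M_2 - M_1)/(6h_1) = -557/1068, b_1 = Δ_1 - h_1(2M_1 + M_2)/6 = 1135/534.

2.1255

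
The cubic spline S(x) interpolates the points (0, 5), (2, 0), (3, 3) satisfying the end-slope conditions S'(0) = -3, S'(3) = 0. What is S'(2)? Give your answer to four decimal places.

With m_i denoting the second derivative at x_i, h_i = 2, 1, and Δ_i = (y_(i+1) − y_i)/h_i = -5/2, 3:
  2·m_0 + 6·m_1 + 1·m_2 = 6(Δ_1 - Δ_0) = 33
Clamped end conditions give two more equations: 2h_0·m_0 + h_0·m_1 = 6(Δ_0 - S'(0)) = 3 and h_1·m_1 + 2h_1·m_2 = 6(S'(3) - Δ_1) = -18.
Hence m_0 = -15/4, m_1 = 9, m_2 = -27/2.
On [2, 3], S'(x) = b_1 + 2c_1·(x - 2) + 3d_1·(x - 2)² with b_1 = Δ_1 - h_1(2m_1 + m_2)/6 = 9/4, c_1 = m_1/2 = 9/2, d_1 = (m_2 - m_1)/(6h_1) = -15/4. So S'(2) = 9/4.

2.2500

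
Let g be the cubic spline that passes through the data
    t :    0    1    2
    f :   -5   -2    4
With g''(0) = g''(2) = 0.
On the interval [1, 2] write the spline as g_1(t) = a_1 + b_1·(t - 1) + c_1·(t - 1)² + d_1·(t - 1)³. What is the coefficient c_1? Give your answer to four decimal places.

2.2500

Let M_i = g''(x_i). Step sizes h_i = 1, 1; slopes of the chords Δ_i = (y_(i+1) - y_i)/h_i = 3, 6.
  1·M_0 + 4·M_1 + 1·M_2 = 6(Δ_1 - Δ_0) = 18
Natural end conditions: M_0 = M_2 = 0.
Solving the tridiagonal system: M_0 = 0, M_1 = 9/2, M_2 = 0.
On [1, 2], with g_1(t) = a_1 + b_1·(t - 1) + c_1·(t - 1)² + d_1·(t - 1)³: c_1 = M_1/2 = 9/4, d_1 = (M_2 - M_1)/(6h_1) = -3/4, b_1 = Δ_1 - h_1(2M_1 + M_2)/6 = 9/2.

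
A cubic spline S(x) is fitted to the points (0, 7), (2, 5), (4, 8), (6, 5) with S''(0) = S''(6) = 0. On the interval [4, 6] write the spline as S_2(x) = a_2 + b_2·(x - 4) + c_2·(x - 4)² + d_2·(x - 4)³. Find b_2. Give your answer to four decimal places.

0.4333

Let m_i = S''(x_i). Step sizes h_i = 2, 2, 2; slopes of the chords Δ_i = (y_(i+1) - y_i)/h_i = -1, 3/2, -3/2.
  2·m_0 + 8·m_1 + 2·m_2 = 6(Δ_1 - Δ_0) = 15
  2·m_1 + 8·m_2 + 2·m_3 = 6(Δ_2 - Δ_1) = -18
Natural end conditions: m_0 = m_3 = 0.
Solving the tridiagonal system: m_0 = 0, m_1 = 13/5, m_2 = -29/10, m_3 = 0.
On [4, 6], with S_2(x) = a_2 + b_2·(x - 4) + c_2·(x - 4)² + d_2·(x - 4)³: c_2 = m_2/2 = -29/20, d_2 = (m_3 - m_2)/(6h_2) = 29/120, b_2 = Δ_2 - h_2(2m_2 + m_3)/6 = 13/30.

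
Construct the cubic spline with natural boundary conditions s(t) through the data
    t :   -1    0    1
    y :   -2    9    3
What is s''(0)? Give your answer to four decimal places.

-25.5000

Let M_i = s''(x_i). Step sizes h_i = 1, 1; slopes of the chords Δ_i = (y_(i+1) - y_i)/h_i = 11, -6.
  1·M_0 + 4·M_1 + 1·M_2 = 6(Δ_1 - Δ_0) = -102
Natural end conditions: M_0 = M_2 = 0.
Solving the tridiagonal system: M_0 = 0, M_1 = -51/2, M_2 = 0.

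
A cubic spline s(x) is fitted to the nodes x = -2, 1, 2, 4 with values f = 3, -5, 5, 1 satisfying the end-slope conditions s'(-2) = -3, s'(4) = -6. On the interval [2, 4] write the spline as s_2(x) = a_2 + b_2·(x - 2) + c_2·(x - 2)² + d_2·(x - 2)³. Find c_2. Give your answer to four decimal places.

-7.3810

Write σ_i for s''(x_i). With h_i = 3, 1, 2 and divided differences Δ_i = -8/3, 10, -2, the continuity of s' gives the tridiagonal system
  3·σ_0 + 8·σ_1 + 1·σ_2 = 6(Δ_1 - Δ_0) = 76
  1·σ_1 + 6·σ_2 + 2·σ_3 = 6(Δ_2 - Δ_1) = -72
Clamped end conditions give two more equations: 2h_0·σ_0 + h_0·σ_1 = 6(Δ_0 - s'(-2)) = 2 and h_2·σ_2 + 2h_2·σ_3 = 6(s'(4) - Δ_2) = -24.
Solving the tridiagonal system: σ_0 = -46/7, σ_1 = 290/21, σ_2 = -310/21, σ_3 = 29/21.
On [2, 4], with s_2(x) = a_2 + b_2·(x - 2) + c_2·(x - 2)² + d_2·(x - 2)³: c_2 = σ_2/2 = -155/21, d_2 = (σ_3 - σ_2)/(6h_2) = 113/84, b_2 = Δ_2 - h_2(2σ_2 + σ_3)/6 = 155/21.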